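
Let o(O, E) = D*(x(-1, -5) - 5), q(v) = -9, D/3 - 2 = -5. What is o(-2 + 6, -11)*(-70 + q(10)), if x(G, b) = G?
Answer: -4266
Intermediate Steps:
D = -9 (D = 6 + 3*(-5) = 6 - 15 = -9)
o(O, E) = 54 (o(O, E) = -9*(-1 - 5) = -9*(-6) = 54)
o(-2 + 6, -11)*(-70 + q(10)) = 54*(-70 - 9) = 54*(-79) = -4266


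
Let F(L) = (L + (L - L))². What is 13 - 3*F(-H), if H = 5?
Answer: -62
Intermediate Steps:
F(L) = L² (F(L) = (L + 0)² = L²)
13 - 3*F(-H) = 13 - 3*(-1*5)² = 13 - 3*(-5)² = 13 - 3*25 = 13 - 75 = -62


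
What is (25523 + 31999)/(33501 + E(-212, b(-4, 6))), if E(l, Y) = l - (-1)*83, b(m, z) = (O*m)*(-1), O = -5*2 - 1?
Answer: 9587/5562 ≈ 1.7237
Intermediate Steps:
O = -11 (O = -10 - 1 = -11)
b(m, z) = 11*m (b(m, z) = -11*m*(-1) = 11*m)
E(l, Y) = 83 + l (E(l, Y) = l - 1*(-83) = l + 83 = 83 + l)
(25523 + 31999)/(33501 + E(-212, b(-4, 6))) = (25523 + 31999)/(33501 + (83 - 212)) = 57522/(33501 - 129) = 57522/33372 = 57522*(1/33372) = 9587/5562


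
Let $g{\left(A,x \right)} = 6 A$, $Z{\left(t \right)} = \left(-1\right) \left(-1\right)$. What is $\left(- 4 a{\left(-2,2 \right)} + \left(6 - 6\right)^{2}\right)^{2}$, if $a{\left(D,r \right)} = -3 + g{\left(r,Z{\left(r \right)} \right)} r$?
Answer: $7056$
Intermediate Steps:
$Z{\left(t \right)} = 1$
$a{\left(D,r \right)} = -3 + 6 r^{2}$ ($a{\left(D,r \right)} = -3 + 6 r r = -3 + 6 r^{2}$)
$\left(- 4 a{\left(-2,2 \right)} + \left(6 - 6\right)^{2}\right)^{2} = \left(- 4 \left(-3 + 6 \cdot 2^{2}\right) + \left(6 - 6\right)^{2}\right)^{2} = \left(- 4 \left(-3 + 6 \cdot 4\right) + 0^{2}\right)^{2} = \left(- 4 \left(-3 + 24\right) + 0\right)^{2} = \left(\left(-4\right) 21 + 0\right)^{2} = \left(-84 + 0\right)^{2} = \left(-84\right)^{2} = 7056$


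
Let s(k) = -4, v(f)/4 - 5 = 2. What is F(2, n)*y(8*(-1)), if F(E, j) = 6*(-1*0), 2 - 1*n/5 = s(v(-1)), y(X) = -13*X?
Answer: 0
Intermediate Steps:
v(f) = 28 (v(f) = 20 + 4*2 = 20 + 8 = 28)
n = 30 (n = 10 - 5*(-4) = 10 + 20 = 30)
F(E, j) = 0 (F(E, j) = 6*0 = 0)
F(2, n)*y(8*(-1)) = 0*(-104*(-1)) = 0*(-13*(-8)) = 0*104 = 0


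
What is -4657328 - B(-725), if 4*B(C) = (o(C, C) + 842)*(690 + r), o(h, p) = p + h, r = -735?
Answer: -4664168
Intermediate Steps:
o(h, p) = h + p
B(C) = -18945/2 - 45*C/2 (B(C) = (((C + C) + 842)*(690 - 735))/4 = ((2*C + 842)*(-45))/4 = ((842 + 2*C)*(-45))/4 = (-37890 - 90*C)/4 = -18945/2 - 45*C/2)
-4657328 - B(-725) = -4657328 - (-18945/2 - 45/2*(-725)) = -4657328 - (-18945/2 + 32625/2) = -4657328 - 1*6840 = -4657328 - 6840 = -4664168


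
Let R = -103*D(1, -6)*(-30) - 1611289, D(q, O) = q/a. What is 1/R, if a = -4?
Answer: -2/3224123 ≈ -6.2032e-7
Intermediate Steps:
D(q, O) = -q/4 (D(q, O) = q/(-4) = q*(-¼) = -q/4)
R = -3224123/2 (R = -(-103)/4*(-30) - 1611289 = -103*(-¼)*(-30) - 1611289 = (103/4)*(-30) - 1611289 = -1545/2 - 1611289 = -3224123/2 ≈ -1.6121e+6)
1/R = 1/(-3224123/2) = -2/3224123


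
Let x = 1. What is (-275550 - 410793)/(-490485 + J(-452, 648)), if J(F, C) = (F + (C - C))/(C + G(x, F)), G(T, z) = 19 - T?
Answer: 228552219/163331731 ≈ 1.3993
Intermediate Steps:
J(F, C) = F/(18 + C) (J(F, C) = (F + (C - C))/(C + (19 - 1*1)) = (F + 0)/(C + (19 - 1)) = F/(C + 18) = F/(18 + C))
(-275550 - 410793)/(-490485 + J(-452, 648)) = (-275550 - 410793)/(-490485 - 452/(18 + 648)) = -686343/(-490485 - 452/666) = -686343/(-490485 - 452*1/666) = -686343/(-490485 - 226/333) = -686343/(-163331731/333) = -686343*(-333/163331731) = 228552219/163331731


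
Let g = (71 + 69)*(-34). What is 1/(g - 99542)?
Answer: -1/104302 ≈ -9.5875e-6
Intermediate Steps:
g = -4760 (g = 140*(-34) = -4760)
1/(g - 99542) = 1/(-4760 - 99542) = 1/(-104302) = -1/104302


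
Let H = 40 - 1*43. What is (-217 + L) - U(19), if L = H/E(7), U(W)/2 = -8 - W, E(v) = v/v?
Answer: -166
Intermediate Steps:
E(v) = 1
U(W) = -16 - 2*W (U(W) = 2*(-8 - W) = -16 - 2*W)
H = -3 (H = 40 - 43 = -3)
L = -3 (L = -3/1 = -3*1 = -3)
(-217 + L) - U(19) = (-217 - 3) - (-16 - 2*19) = -220 - (-16 - 38) = -220 - 1*(-54) = -220 + 54 = -166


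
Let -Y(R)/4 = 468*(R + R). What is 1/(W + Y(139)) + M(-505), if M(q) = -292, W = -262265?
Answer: -228542853/782681 ≈ -292.00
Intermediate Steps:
Y(R) = -3744*R (Y(R) = -1872*(R + R) = -1872*2*R = -3744*R)
1/(W + Y(139)) + M(-505) = 1/(-262265 - 3744*139) - 292 = 1/(-262265 - 520416) - 292 = 1/(-782681) - 292 = -1/782681 - 292 = -228542853/782681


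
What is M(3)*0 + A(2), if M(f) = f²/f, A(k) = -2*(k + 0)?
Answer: -4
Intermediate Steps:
A(k) = -2*k
M(f) = f
M(3)*0 + A(2) = 3*0 - 2*2 = 0 - 4 = -4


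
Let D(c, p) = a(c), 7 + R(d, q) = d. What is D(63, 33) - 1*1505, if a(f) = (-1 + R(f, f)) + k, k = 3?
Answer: -1447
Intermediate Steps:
R(d, q) = -7 + d
a(f) = -5 + f (a(f) = (-1 + (-7 + f)) + 3 = (-8 + f) + 3 = -5 + f)
D(c, p) = -5 + c
D(63, 33) - 1*1505 = (-5 + 63) - 1*1505 = 58 - 1505 = -1447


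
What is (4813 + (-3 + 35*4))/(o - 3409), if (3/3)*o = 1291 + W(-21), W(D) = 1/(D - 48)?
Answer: -341550/146143 ≈ -2.3371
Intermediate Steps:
W(D) = 1/(-48 + D)
o = 89078/69 (o = 1291 + 1/(-48 - 21) = 1291 + 1/(-69) = 1291 - 1/69 = 89078/69 ≈ 1291.0)
(4813 + (-3 + 35*4))/(o - 3409) = (4813 + (-3 + 35*4))/(89078/69 - 3409) = (4813 + (-3 + 140))/(-146143/69) = (4813 + 137)*(-69/146143) = 4950*(-69/146143) = -341550/146143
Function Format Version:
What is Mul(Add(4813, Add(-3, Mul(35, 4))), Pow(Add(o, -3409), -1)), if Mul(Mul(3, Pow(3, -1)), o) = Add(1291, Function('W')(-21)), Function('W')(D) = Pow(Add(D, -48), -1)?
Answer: Rational(-341550, 146143) ≈ -2.3371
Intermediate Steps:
Function('W')(D) = Pow(Add(-48, D), -1)
o = Rational(89078, 69) (o = Add(1291, Pow(Add(-48, -21), -1)) = Add(1291, Pow(-69, -1)) = Add(1291, Rational(-1, 69)) = Rational(89078, 69) ≈ 1291.0)
Mul(Add(4813, Add(-3, Mul(35, 4))), Pow(Add(o, -3409), -1)) = Mul(Add(4813, Add(-3, Mul(35, 4))), Pow(Add(Rational(89078, 69), -3409), -1)) = Mul(Add(4813, Add(-3, 140)), Pow(Rational(-146143, 69), -1)) = Mul(Add(4813, 137), Rational(-69, 146143)) = Mul(4950, Rational(-69, 146143)) = Rational(-341550, 146143)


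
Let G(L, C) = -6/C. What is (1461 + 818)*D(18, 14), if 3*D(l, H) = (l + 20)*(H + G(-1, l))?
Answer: 3550682/9 ≈ 3.9452e+5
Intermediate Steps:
D(l, H) = (20 + l)*(H - 6/l)/3 (D(l, H) = ((l + 20)*(H - 6/l))/3 = ((20 + l)*(H - 6/l))/3 = (20 + l)*(H - 6/l)/3)
(1461 + 818)*D(18, 14) = (1461 + 818)*((⅓)*(-120 + 18*(-6 + 20*14 + 14*18))/18) = 2279*((⅓)*(1/18)*(-120 + 18*(-6 + 280 + 252))) = 2279*((⅓)*(1/18)*(-120 + 18*526)) = 2279*((⅓)*(1/18)*(-120 + 9468)) = 2279*((⅓)*(1/18)*9348) = 2279*(1558/9) = 3550682/9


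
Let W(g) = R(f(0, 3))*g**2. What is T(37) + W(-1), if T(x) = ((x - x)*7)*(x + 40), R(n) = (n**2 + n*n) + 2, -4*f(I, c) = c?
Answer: 25/8 ≈ 3.1250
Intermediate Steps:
f(I, c) = -c/4
R(n) = 2 + 2*n**2 (R(n) = (n**2 + n**2) + 2 = 2*n**2 + 2 = 2 + 2*n**2)
W(g) = 25*g**2/8 (W(g) = (2 + 2*(-1/4*3)**2)*g**2 = (2 + 2*(-3/4)**2)*g**2 = (2 + 2*(9/16))*g**2 = (2 + 9/8)*g**2 = 25*g**2/8)
T(x) = 0 (T(x) = (0*7)*(40 + x) = 0*(40 + x) = 0)
T(37) + W(-1) = 0 + (25/8)*(-1)**2 = 0 + (25/8)*1 = 0 + 25/8 = 25/8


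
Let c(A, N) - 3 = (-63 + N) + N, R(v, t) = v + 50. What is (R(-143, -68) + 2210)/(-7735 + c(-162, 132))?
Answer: -2117/7531 ≈ -0.28110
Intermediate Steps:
R(v, t) = 50 + v
c(A, N) = -60 + 2*N (c(A, N) = 3 + ((-63 + N) + N) = 3 + (-63 + 2*N) = -60 + 2*N)
(R(-143, -68) + 2210)/(-7735 + c(-162, 132)) = ((50 - 143) + 2210)/(-7735 + (-60 + 2*132)) = (-93 + 2210)/(-7735 + (-60 + 264)) = 2117/(-7735 + 204) = 2117/(-7531) = 2117*(-1/7531) = -2117/7531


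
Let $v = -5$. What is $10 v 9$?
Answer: $-450$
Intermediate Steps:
$10 v 9 = 10 \left(-5\right) 9 = \left(-50\right) 9 = -450$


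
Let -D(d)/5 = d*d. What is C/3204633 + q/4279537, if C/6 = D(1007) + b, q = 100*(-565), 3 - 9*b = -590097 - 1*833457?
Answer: -42103141662828/4571448498307 ≈ -9.2100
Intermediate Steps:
b = 158173 (b = ⅓ - (-590097 - 1*833457)/9 = ⅓ - (-590097 - 833457)/9 = ⅓ - ⅑*(-1423554) = ⅓ + 474518/3 = 158173)
q = -56500
D(d) = -5*d² (D(d) = -5*d*d = -5*d²)
C = -29472432 (C = 6*(-5*1007² + 158173) = 6*(-5*1014049 + 158173) = 6*(-5070245 + 158173) = 6*(-4912072) = -29472432)
C/3204633 + q/4279537 = -29472432/3204633 - 56500/4279537 = -29472432*1/3204633 - 56500*1/4279537 = -9824144/1068211 - 56500/4279537 = -42103141662828/4571448498307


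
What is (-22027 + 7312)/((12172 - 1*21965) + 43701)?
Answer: -14715/33908 ≈ -0.43397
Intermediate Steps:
(-22027 + 7312)/((12172 - 1*21965) + 43701) = -14715/((12172 - 21965) + 43701) = -14715/(-9793 + 43701) = -14715/33908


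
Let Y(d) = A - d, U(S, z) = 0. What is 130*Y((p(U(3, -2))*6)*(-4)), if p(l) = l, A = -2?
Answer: -260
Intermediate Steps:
Y(d) = -2 - d
130*Y((p(U(3, -2))*6)*(-4)) = 130*(-2 - 0*6*(-4)) = 130*(-2 - 0*(-4)) = 130*(-2 - 1*0) = 130*(-2 + 0) = 130*(-2) = -260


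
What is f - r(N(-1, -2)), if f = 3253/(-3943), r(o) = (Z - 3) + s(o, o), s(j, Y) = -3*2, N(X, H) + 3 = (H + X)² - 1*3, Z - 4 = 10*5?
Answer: -180688/3943 ≈ -45.825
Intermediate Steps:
Z = 54 (Z = 4 + 10*5 = 4 + 50 = 54)
N(X, H) = -6 + (H + X)² (N(X, H) = -3 + ((H + X)² - 1*3) = -3 + ((H + X)² - 3) = -3 + (-3 + (H + X)²) = -6 + (H + X)²)
s(j, Y) = -6
r(o) = 45 (r(o) = (54 - 3) - 6 = 51 - 6 = 45)
f = -3253/3943 (f = 3253*(-1/3943) = -3253/3943 ≈ -0.82501)
f - r(N(-1, -2)) = -3253/3943 - 1*45 = -3253/3943 - 45 = -180688/3943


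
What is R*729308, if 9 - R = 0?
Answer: 6563772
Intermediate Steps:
R = 9 (R = 9 - 1*0 = 9 + 0 = 9)
R*729308 = 9*729308 = 6563772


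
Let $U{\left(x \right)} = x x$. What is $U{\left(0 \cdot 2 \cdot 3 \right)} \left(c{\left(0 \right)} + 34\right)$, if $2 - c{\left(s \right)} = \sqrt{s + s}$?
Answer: $0$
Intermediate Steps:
$c{\left(s \right)} = 2 - \sqrt{2} \sqrt{s}$ ($c{\left(s \right)} = 2 - \sqrt{s + s} = 2 - \sqrt{2 s} = 2 - \sqrt{2} \sqrt{s}$)
$U{\left(x \right)} = x^{2}$
$U{\left(0 \cdot 2 \cdot 3 \right)} \left(c{\left(0 \right)} + 34\right) = \left(0 \cdot 2 \cdot 3\right)^{2} \left(\left(2 - \sqrt{2} \sqrt{0}\right) + 34\right) = \left(0 \cdot 3\right)^{2} \left(\left(2 - \sqrt{2} \cdot 0\right) + 34\right) = 0^{2} \left(\left(2 + 0\right) + 34\right) = 0 \left(2 + 34\right) = 0 \cdot 36 = 0$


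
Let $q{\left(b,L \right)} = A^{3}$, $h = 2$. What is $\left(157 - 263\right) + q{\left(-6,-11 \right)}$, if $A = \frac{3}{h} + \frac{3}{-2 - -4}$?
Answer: $-79$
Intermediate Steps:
$A = 3$ ($A = \frac{3}{2} + \frac{3}{-2 - -4} = 3 \cdot \frac{1}{2} + \frac{3}{-2 + 4} = \frac{3}{2} + \frac{3}{2} = 3$)
$q{\left(b,L \right)} = 27$ ($q{\left(b,L \right)} = 3^{3} = 27$)
$\left(157 - 263\right) + q{\left(-6,-11 \right)} = \left(157 - 263\right) + 27 = -106 + 27 = -79$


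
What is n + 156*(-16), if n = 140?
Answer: -2356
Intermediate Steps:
n + 156*(-16) = 140 + 156*(-16) = 140 - 2496 = -2356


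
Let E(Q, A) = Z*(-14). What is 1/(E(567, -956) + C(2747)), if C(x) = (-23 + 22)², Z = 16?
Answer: -1/223 ≈ -0.0044843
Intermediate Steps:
E(Q, A) = -224 (E(Q, A) = 16*(-14) = -224)
C(x) = 1 (C(x) = (-1)² = 1)
1/(E(567, -956) + C(2747)) = 1/(-224 + 1) = 1/(-223) = -1/223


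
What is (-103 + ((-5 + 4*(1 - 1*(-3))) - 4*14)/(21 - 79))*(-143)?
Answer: 847847/58 ≈ 14618.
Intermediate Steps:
(-103 + ((-5 + 4*(1 - 1*(-3))) - 4*14)/(21 - 79))*(-143) = (-103 + ((-5 + 4*(1 + 3)) - 56)/(-58))*(-143) = (-103 + ((-5 + 4*4) - 56)*(-1/58))*(-143) = (-103 + ((-5 + 16) - 56)*(-1/58))*(-143) = (-103 + (11 - 56)*(-1/58))*(-143) = (-103 - 45*(-1/58))*(-143) = (-103 + 45/58)*(-143) = -5929/58*(-143) = 847847/58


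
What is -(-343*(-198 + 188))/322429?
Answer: -3430/322429 ≈ -0.010638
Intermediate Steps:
-(-343*(-198 + 188))/322429 = -(-343*(-10))/322429 = -3430/322429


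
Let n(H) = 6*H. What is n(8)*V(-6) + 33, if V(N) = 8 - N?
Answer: 705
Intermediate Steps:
n(8)*V(-6) + 33 = (6*8)*(8 - 1*(-6)) + 33 = 48*(8 + 6) + 33 = 48*14 + 33 = 672 + 33 = 705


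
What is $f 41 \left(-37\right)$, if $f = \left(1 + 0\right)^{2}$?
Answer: $-1517$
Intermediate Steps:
$f = 1$ ($f = 1^{2} = 1$)
$f 41 \left(-37\right) = 1 \cdot 41 \left(-37\right) = 41 \left(-37\right) = -1517$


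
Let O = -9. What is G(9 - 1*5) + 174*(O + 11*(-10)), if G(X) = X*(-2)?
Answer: -20714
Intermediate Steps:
G(X) = -2*X
G(9 - 1*5) + 174*(O + 11*(-10)) = -2*(9 - 1*5) + 174*(-9 + 11*(-10)) = -2*(9 - 5) + 174*(-9 - 110) = -2*4 + 174*(-119) = -8 - 20706 = -20714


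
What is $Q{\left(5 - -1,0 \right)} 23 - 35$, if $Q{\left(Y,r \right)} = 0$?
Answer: $-35$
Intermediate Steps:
$Q{\left(5 - -1,0 \right)} 23 - 35 = 0 \cdot 23 - 35 = 0 - 35 = -35$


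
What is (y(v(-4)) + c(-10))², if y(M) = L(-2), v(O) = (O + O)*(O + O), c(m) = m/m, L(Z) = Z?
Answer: 1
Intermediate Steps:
c(m) = 1
v(O) = 4*O² (v(O) = (2*O)*(2*O) = 4*O²)
y(M) = -2
(y(v(-4)) + c(-10))² = (-2 + 1)² = (-1)² = 1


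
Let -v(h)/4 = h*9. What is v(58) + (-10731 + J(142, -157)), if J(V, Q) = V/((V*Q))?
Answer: -2012584/157 ≈ -12819.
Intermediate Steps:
J(V, Q) = 1/Q (J(V, Q) = V/((Q*V)) = V*(1/(Q*V)) = 1/Q)
v(h) = -36*h (v(h) = -4*h*9 = -36*h)
v(58) + (-10731 + J(142, -157)) = -36*58 + (-10731 + 1/(-157)) = -2088 + (-10731 - 1/157) = -2088 - 1684768/157 = -2012584/157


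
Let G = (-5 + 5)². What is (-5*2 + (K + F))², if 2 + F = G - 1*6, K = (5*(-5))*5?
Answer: 20449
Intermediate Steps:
G = 0 (G = 0² = 0)
K = -125 (K = -25*5 = -125)
F = -8 (F = -2 + (0 - 1*6) = -2 + (0 - 6) = -2 - 6 = -8)
(-5*2 + (K + F))² = (-5*2 + (-125 - 8))² = (-10 - 133)² = (-143)² = 20449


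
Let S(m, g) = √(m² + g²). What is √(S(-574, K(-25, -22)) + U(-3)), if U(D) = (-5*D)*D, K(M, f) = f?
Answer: √(-45 + 2*√82490) ≈ 23.009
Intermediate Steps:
U(D) = -5*D²
S(m, g) = √(g² + m²)
√(S(-574, K(-25, -22)) + U(-3)) = √(√((-22)² + (-574)²) - 5*(-3)²) = √(√(484 + 329476) - 5*9) = √(√329960 - 45) = √(2*√82490 - 45) = √(-45 + 2*√82490)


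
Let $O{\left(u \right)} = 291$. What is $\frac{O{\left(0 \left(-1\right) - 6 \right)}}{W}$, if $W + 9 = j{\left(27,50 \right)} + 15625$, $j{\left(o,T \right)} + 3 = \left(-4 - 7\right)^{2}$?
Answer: $\frac{291}{15734} \approx 0.018495$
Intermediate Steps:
$j{\left(o,T \right)} = 118$ ($j{\left(o,T \right)} = -3 + \left(-4 - 7\right)^{2} = -3 + \left(-11\right)^{2} = -3 + 121 = 118$)
$W = 15734$ ($W = -9 + \left(118 + 15625\right) = -9 + 15743 = 15734$)
$\frac{O{\left(0 \left(-1\right) - 6 \right)}}{W} = \frac{291}{15734}$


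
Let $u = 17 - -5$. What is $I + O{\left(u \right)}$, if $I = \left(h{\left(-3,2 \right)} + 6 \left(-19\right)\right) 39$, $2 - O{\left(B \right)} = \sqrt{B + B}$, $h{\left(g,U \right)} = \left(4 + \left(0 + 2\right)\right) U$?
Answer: $-3976 - 2 \sqrt{11} \approx -3982.6$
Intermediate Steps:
$u = 22$ ($u = 17 + 5 = 22$)
$h{\left(g,U \right)} = 6 U$ ($h{\left(g,U \right)} = \left(4 + 2\right) U = 6 U$)
$O{\left(B \right)} = 2 - \sqrt{2} \sqrt{B}$ ($O{\left(B \right)} = 2 - \sqrt{B + B} = 2 - \sqrt{2 B} = 2 - \sqrt{2} \sqrt{B}$)
$I = -3978$ ($I = \left(6 \cdot 2 + 6 \left(-19\right)\right) 39 = \left(12 - 114\right) 39 = \left(-102\right) 39 = -3978$)
$I + O{\left(u \right)} = -3978 + \left(2 - \sqrt{2} \sqrt{22}\right) = -3978 + \left(2 - 2 \sqrt{11}\right) = -3976 - 2 \sqrt{11}$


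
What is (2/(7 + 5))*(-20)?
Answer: -10/3 ≈ -3.3333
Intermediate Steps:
(2/(7 + 5))*(-20) = (2/12)*(-20) = ((1/12)*2)*(-20) = (⅙)*(-20) = -10/3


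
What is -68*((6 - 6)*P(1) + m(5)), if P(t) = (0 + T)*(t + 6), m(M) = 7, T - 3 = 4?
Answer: -476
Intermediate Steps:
T = 7 (T = 3 + 4 = 7)
P(t) = 42 + 7*t (P(t) = (0 + 7)*(t + 6) = 7*(6 + t) = 42 + 7*t)
-68*((6 - 6)*P(1) + m(5)) = -68*((6 - 6)*(42 + 7*1) + 7) = -68*(0*(42 + 7) + 7) = -68*(0*49 + 7) = -68*(0 + 7) = -68*7 = -476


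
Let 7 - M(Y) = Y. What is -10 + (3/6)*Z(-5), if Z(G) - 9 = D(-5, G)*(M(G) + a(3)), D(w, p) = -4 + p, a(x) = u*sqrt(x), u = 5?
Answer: -119/2 - 45*sqrt(3)/2 ≈ -98.471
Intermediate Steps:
M(Y) = 7 - Y
a(x) = 5*sqrt(x)
Z(G) = 9 + (-4 + G)*(7 - G + 5*sqrt(3)) (Z(G) = 9 + (-4 + G)*((7 - G) + 5*sqrt(3)) = 9 + (-4 + G)*(7 - G + 5*sqrt(3)))
-10 + (3/6)*Z(-5) = -10 + (3/6)*(9 - (-7 - 5)*(-4 - 5) + 5*sqrt(3)*(-4 - 5)) = -10 + (3*(1/6))*(9 - 1*(-12)*(-9) + 5*sqrt(3)*(-9)) = -10 + (9 - 108 - 45*sqrt(3))/2 = -10 + (-99 - 45*sqrt(3))/2 = -10 + (-99/2 - 45*sqrt(3)/2) = -119/2 - 45*sqrt(3)/2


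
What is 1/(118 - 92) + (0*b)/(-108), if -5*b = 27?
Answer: 1/26 ≈ 0.038462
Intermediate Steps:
b = -27/5 (b = -⅕*27 = -27/5 ≈ -5.4000)
1/(118 - 92) + (0*b)/(-108) = 1/(118 - 92) + (0*(-27/5))/(-108) = 1/26 - 1/108*0 = 1/26 + 0 = 1/26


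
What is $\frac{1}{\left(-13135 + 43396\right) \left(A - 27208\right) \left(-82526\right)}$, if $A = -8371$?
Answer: $\frac{1}{88852122876594} \approx 1.1255 \cdot 10^{-14}$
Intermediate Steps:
$\frac{1}{\left(-13135 + 43396\right) \left(A - 27208\right) \left(-82526\right)} = \frac{1}{\left(-13135 + 43396\right) \left(-8371 - 27208\right) \left(-82526\right)} = \frac{1}{30261 \left(-35579\right)} \left(- \frac{1}{82526}\right) = \frac{1}{-1076656119} \left(- \frac{1}{82526}\right) = \left(- \frac{1}{1076656119}\right) \left(- \frac{1}{82526}\right) = \frac{1}{88852122876594}$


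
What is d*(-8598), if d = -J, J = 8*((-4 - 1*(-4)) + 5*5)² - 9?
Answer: 42912618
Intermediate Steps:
J = 4991 (J = 8*((-4 + 4) + 25)² - 9 = 8*(0 + 25)² - 9 = 8*25² - 9 = 8*625 - 9 = 5000 - 9 = 4991)
d = -4991 (d = -1*4991 = -4991)
d*(-8598) = -4991*(-8598) = 42912618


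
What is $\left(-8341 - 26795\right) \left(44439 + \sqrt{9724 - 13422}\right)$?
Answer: $-1561408704 - 1510848 i \sqrt{2} \approx -1.5614 \cdot 10^{9} - 2.1367 \cdot 10^{6} i$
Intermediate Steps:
$\left(-8341 - 26795\right) \left(44439 + \sqrt{9724 - 13422}\right) = - 35136 \left(44439 + \sqrt{9724 - 13422}\right) = - 35136 \left(44439 + \sqrt{-3698}\right) = - 35136 \left(44439 + 43 i \sqrt{2}\right) = -1561408704 - 1510848 i \sqrt{2}$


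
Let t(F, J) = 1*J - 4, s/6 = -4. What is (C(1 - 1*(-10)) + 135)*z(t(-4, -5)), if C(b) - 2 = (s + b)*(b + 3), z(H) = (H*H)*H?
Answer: 32805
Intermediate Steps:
s = -24 (s = 6*(-4) = -24)
t(F, J) = -4 + J (t(F, J) = J - 4 = -4 + J)
z(H) = H**3 (z(H) = H**2*H = H**3)
C(b) = 2 + (-24 + b)*(3 + b) (C(b) = 2 + (-24 + b)*(b + 3) = 2 + (-24 + b)*(3 + b))
(C(1 - 1*(-10)) + 135)*z(t(-4, -5)) = ((-70 + (1 - 1*(-10))**2 - 21*(1 - 1*(-10))) + 135)*(-4 - 5)**3 = ((-70 + (1 + 10)**2 - 21*(1 + 10)) + 135)*(-9)**3 = ((-70 + 11**2 - 21*11) + 135)*(-729) = ((-70 + 121 - 231) + 135)*(-729) = (-180 + 135)*(-729) = -45*(-729) = 32805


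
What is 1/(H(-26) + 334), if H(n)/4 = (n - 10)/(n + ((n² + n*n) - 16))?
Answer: 655/218698 ≈ 0.0029950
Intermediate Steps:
H(n) = 4*(-10 + n)/(-16 + n + 2*n²) (H(n) = 4*((n - 10)/(n + ((n² + n*n) - 16))) = 4*((-10 + n)/(n + ((n² + n²) - 16))) = 4*((-10 + n)/(n + (2*n² - 16))) = 4*((-10 + n)/(n + (-16 + 2*n²))) = 4*((-10 + n)/(-16 + n + 2*n²)) = 4*(-10 + n)/(-16 + n + 2*n²))
1/(H(-26) + 334) = 1/(4*(-10 - 26)/(-16 - 26 + 2*(-26)²) + 334) = 1/(4*(-36)/(-16 - 26 + 2*676) + 334) = 1/(4*(-36)/(-16 - 26 + 1352) + 334) = 1/(4*(-36)/1310 + 334) = 1/(4*(1/1310)*(-36) + 334) = 1/(-72/655 + 334) = 1/(218698/655) = 655/218698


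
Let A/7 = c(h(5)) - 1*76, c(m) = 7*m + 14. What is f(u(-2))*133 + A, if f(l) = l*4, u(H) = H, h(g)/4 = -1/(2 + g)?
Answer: -1526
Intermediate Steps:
h(g) = -4/(2 + g) (h(g) = 4*(-1/(2 + g)) = -4/(2 + g))
c(m) = 14 + 7*m
A = -462 (A = 7*((14 + 7*(-4/(2 + 5))) - 1*76) = 7*((14 + 7*(-4/7)) - 76) = 7*((14 - 4) - 76) = 7*(10 - 76) = 7*(-66) = -462)
f(l) = 4*l
f(u(-2))*133 + A = (4*(-2))*133 - 462 = -8*133 - 462 = -1064 - 462 = -1526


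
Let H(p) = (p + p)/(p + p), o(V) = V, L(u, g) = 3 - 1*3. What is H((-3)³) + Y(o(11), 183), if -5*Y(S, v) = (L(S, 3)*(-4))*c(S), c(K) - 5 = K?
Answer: 1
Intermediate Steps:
c(K) = 5 + K
L(u, g) = 0 (L(u, g) = 3 - 3 = 0)
Y(S, v) = 0 (Y(S, v) = -0*(-4)*(5 + S)/5 = -0*(5 + S) = -⅕*0 = 0)
H(p) = 1 (H(p) = (2*p)/((2*p)) = (2*p)*(1/(2*p)) = 1)
H((-3)³) + Y(o(11), 183) = 1 + 0 = 1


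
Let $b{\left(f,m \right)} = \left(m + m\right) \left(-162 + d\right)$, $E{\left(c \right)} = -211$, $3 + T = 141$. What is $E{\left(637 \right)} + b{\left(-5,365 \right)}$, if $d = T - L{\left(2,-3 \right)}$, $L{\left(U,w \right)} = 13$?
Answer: $-27221$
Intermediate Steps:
$T = 138$ ($T = -3 + 141 = 138$)
$d = 125$ ($d = 138 - 13 = 125$)
$b{\left(f,m \right)} = - 74 m$ ($b{\left(f,m \right)} = \left(m + m\right) \left(-162 + 125\right) = 2 m \left(-37\right) = - 74 m$)
$E{\left(637 \right)} + b{\left(-5,365 \right)} = -211 - 27010 = -27221$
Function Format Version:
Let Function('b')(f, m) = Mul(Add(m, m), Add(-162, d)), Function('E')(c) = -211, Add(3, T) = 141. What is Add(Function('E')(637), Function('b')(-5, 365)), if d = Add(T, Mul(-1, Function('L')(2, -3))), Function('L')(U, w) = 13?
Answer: -27221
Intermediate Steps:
T = 138 (T = Add(-3, 141) = 138)
d = 125 (d = Add(138, Mul(-1, 13)) = Add(138, -13) = 125)
Function('b')(f, m) = Mul(-74, m) (Function('b')(f, m) = Mul(Add(m, m), Add(-162, 125)) = Mul(Mul(2, m), -37) = Mul(-74, m))
Add(Function('E')(637), Function('b')(-5, 365)) = Add(-211, Mul(-74, 365)) = Add(-211, -27010) = -27221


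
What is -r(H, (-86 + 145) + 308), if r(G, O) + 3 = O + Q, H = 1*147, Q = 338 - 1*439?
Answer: -263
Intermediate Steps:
Q = -101 (Q = 338 - 439 = -101)
H = 147
r(G, O) = -104 + O (r(G, O) = -3 + (O - 101) = -3 + (-101 + O) = -104 + O)
-r(H, (-86 + 145) + 308) = -(-104 + ((-86 + 145) + 308)) = -(-104 + (59 + 308)) = -(-104 + 367) = -1*263 = -263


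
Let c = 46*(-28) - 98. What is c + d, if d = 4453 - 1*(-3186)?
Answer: 6253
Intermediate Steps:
d = 7639 (d = 4453 + 3186 = 7639)
c = -1386 (c = -1288 - 98 = -1386)
c + d = -1386 + 7639 = 6253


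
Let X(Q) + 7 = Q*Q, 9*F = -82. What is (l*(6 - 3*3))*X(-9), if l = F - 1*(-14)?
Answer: -3256/3 ≈ -1085.3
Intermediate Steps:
F = -82/9 (F = (⅑)*(-82) = -82/9 ≈ -9.1111)
X(Q) = -7 + Q² (X(Q) = -7 + Q*Q = -7 + Q²)
l = 44/9 (l = -82/9 - 1*(-14) = -82/9 + 14 = 44/9 ≈ 4.8889)
(l*(6 - 3*3))*X(-9) = (44*(6 - 3*3)/9)*(-7 + (-9)²) = (44*(6 - 9)/9)*(-7 + 81) = ((44/9)*(-3))*74 = -44/3*74 = -3256/3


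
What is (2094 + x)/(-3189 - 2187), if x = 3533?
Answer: -5627/5376 ≈ -1.0467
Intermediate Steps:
(2094 + x)/(-3189 - 2187) = (2094 + 3533)/(-3189 - 2187) = 5627/(-5376) = 5627*(-1/5376) = -5627/5376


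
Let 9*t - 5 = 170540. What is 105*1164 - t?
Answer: 929435/9 ≈ 1.0327e+5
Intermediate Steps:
t = 170545/9 (t = 5/9 + (⅑)*170540 = 5/9 + 170540/9 = 170545/9 ≈ 18949.)
105*1164 - t = 105*1164 - 1*170545/9 = 122220 - 170545/9 = 929435/9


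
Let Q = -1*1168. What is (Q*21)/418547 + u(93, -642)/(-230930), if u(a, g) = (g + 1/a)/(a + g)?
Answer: -57844930939583/986983466511294 ≈ -0.058608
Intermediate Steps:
Q = -1168
u(a, g) = (g + 1/a)/(a + g)
(Q*21)/418547 + u(93, -642)/(-230930) = -1168*21/418547 + ((1 + 93*(-642))/(93*(93 - 642)))/(-230930) = -24528*1/418547 + ((1/93)*(1 - 59706)/(-549))*(-1/230930) = -24528/418547 + ((1/93)*(-1/549)*(-59705))*(-1/230930) = -24528/418547 + (59705/51057)*(-1/230930) = -24528/418547 - 11941/2358118602 = -57844930939583/986983466511294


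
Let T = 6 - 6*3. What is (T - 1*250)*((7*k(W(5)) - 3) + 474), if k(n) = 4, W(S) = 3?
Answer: -130738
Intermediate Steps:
T = -12 (T = 6 - 18 = -12)
(T - 1*250)*((7*k(W(5)) - 3) + 474) = (-12 - 1*250)*((7*4 - 3) + 474) = (-12 - 250)*((28 - 3) + 474) = -262*(25 + 474) = -262*499 = -130738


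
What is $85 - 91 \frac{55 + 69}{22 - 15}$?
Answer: $-1527$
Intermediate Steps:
$85 - 91 \frac{55 + 69}{22 - 15} = 85 - 91 \cdot \frac{124}{7} = 85 - 91 \cdot 124 \cdot \frac{1}{7} = 85 - 1612 = -1527$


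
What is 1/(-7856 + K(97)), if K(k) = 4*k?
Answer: -1/7468 ≈ -0.00013390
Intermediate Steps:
1/(-7856 + K(97)) = 1/(-7856 + 4*97) = 1/(-7856 + 388) = 1/(-7468) = -1/7468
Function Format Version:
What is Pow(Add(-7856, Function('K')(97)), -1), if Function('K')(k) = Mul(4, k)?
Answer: Rational(-1, 7468) ≈ -0.00013390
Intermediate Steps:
Pow(Add(-7856, Function('K')(97)), -1) = Pow(Add(-7856, Mul(4, 97)), -1) = Pow(Add(-7856, 388), -1) = Pow(-7468, -1) = Rational(-1, 7468)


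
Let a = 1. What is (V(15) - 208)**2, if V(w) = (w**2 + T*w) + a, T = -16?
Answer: 49284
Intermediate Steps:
V(w) = 1 + w**2 - 16*w (V(w) = (w**2 - 16*w) + 1 = 1 + w**2 - 16*w)
(V(15) - 208)**2 = ((1 + 15**2 - 16*15) - 208)**2 = ((1 + 225 - 240) - 208)**2 = (-14 - 208)**2 = (-222)**2 = 49284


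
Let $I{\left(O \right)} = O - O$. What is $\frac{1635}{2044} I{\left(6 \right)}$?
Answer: $0$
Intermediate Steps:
$I{\left(O \right)} = 0$
$\frac{1635}{2044} I{\left(6 \right)} = \frac{1635}{2044} \cdot 0 = 0$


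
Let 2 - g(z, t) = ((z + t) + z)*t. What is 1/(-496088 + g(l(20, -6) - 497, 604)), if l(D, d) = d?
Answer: -1/253278 ≈ -3.9482e-6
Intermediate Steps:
g(z, t) = 2 - t*(t + 2*z) (g(z, t) = 2 - ((z + t) + z)*t = 2 - ((t + z) + z)*t = 2 - (t + 2*z)*t = 2 - t*(t + 2*z))
1/(-496088 + g(l(20, -6) - 497, 604)) = 1/(-496088 + (2 - 1*604² - 2*604*(-6 - 497))) = 1/(-496088 + (2 - 1*364816 - 2*604*(-503))) = 1/(-496088 + (2 - 364816 + 607624)) = 1/(-496088 + 242810) = 1/(-253278) = -1/253278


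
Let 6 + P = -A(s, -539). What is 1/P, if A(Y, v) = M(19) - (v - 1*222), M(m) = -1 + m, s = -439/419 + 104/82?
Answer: -1/785 ≈ -0.0012739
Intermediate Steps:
s = 3789/17179 (s = -439*1/419 + 104*(1/82) = -439/419 + 52/41 = 3789/17179 ≈ 0.22056)
A(Y, v) = 240 - v (A(Y, v) = (-1 + 19) - (v - 1*222) = 18 - (v - 222) = 18 - (-222 + v) = 18 + (222 - v) = 240 - v)
P = -785 (P = -6 - (240 - 1*(-539)) = -6 - (240 + 539) = -6 - 1*779 = -6 - 779 = -785)
1/P = 1/(-785) = -1/785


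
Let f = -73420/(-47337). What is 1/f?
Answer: 47337/73420 ≈ 0.64474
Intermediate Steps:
f = 73420/47337 (f = -73420*(-1/47337) = 73420/47337 ≈ 1.5510)
1/f = 1/(73420/47337) = 47337/73420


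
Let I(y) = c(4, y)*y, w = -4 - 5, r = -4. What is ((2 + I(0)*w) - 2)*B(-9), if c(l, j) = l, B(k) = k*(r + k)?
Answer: 0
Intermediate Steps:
w = -9
B(k) = k*(-4 + k)
I(y) = 4*y
((2 + I(0)*w) - 2)*B(-9) = ((2 + (4*0)*(-9)) - 2)*(-9*(-4 - 9)) = ((2 + 0*(-9)) - 2)*(-9*(-13)) = ((2 + 0) - 2)*117 = (2 - 2)*117 = 0*117 = 0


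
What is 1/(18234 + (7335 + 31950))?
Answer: 1/57519 ≈ 1.7386e-5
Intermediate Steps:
1/(18234 + (7335 + 31950)) = 1/(18234 + 39285) = 1/57519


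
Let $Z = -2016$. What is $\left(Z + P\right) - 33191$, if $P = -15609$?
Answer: $-50816$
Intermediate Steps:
$\left(Z + P\right) - 33191 = \left(-2016 - 15609\right) - 33191 = -17625 - 33191 = -50816$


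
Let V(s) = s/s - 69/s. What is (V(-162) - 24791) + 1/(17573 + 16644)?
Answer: -45804142175/1847718 ≈ -24790.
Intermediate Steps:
V(s) = 1 - 69/s
(V(-162) - 24791) + 1/(17573 + 16644) = ((-69 - 162)/(-162) - 24791) + 1/(17573 + 16644) = (-1/162*(-231) - 24791) + 1/34217 = (77/54 - 24791) + 1/34217 = -1338637/54 + 1/34217 = -45804142175/1847718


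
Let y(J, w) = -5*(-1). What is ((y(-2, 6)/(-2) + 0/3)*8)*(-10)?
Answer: 200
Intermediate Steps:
y(J, w) = 5
((y(-2, 6)/(-2) + 0/3)*8)*(-10) = ((5/(-2) + 0/3)*8)*(-10) = ((5*(-½) + 0*(⅓))*8)*(-10) = ((-5/2 + 0)*8)*(-10) = -5/2*8*(-10) = -20*(-10) = 200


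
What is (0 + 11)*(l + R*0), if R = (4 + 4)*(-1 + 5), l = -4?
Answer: -44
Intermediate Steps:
R = 32 (R = 8*4 = 32)
(0 + 11)*(l + R*0) = (0 + 11)*(-4 + 32*0) = 11*(-4 + 0) = 11*(-4) = -44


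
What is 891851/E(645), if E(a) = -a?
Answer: -891851/645 ≈ -1382.7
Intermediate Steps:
891851/E(645) = 891851/((-1*645)) = 891851/(-645) = 891851*(-1/645) = -891851/645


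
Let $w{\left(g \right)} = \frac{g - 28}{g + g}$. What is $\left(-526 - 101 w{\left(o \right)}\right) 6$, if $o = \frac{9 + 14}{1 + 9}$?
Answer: $\frac{5283}{23} \approx 229.7$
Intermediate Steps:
$o = \frac{23}{10} \approx 2.3$
$w{\left(g \right)} = \frac{-28 + g}{2 g}$
$\left(-526 - 101 w{\left(o \right)}\right) 6 = \left(-526 - 101 \frac{-28 + \frac{23}{10}}{2 \cdot \frac{23}{10}}\right) 6 = \left(-526 - 101 \cdot \frac{1}{2} \cdot \frac{10}{23} \left(- \frac{257}{10}\right)\right) 6 = \left(-526 - - \frac{25957}{46}\right) 6 = \left(-526 + \frac{25957}{46}\right) 6 = \frac{1761}{46} \cdot 6 = \frac{5283}{23}$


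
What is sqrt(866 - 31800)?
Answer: I*sqrt(30934) ≈ 175.88*I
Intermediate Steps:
sqrt(866 - 31800) = sqrt(-30934) = I*sqrt(30934)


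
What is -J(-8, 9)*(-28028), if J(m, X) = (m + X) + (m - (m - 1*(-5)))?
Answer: -112112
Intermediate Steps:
J(m, X) = -5 + X + m (J(m, X) = (X + m) + (m - (m + 5)) = (X + m) + (m - (5 + m)) = (X + m) + (m + (-5 - m)) = (X + m) - 5 = -5 + X + m)
-J(-8, 9)*(-28028) = -(-5 + 9 - 8)*(-28028) = -(-4)*(-28028) = -1*112112 = -112112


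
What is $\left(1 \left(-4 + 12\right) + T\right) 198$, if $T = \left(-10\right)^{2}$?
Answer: $21384$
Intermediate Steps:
$T = 100$
$\left(1 \left(-4 + 12\right) + T\right) 198 = \left(1 \left(-4 + 12\right) + 100\right) 198 = \left(1 \cdot 8 + 100\right) 198 = \left(8 + 100\right) 198 = 108 \cdot 198 = 21384$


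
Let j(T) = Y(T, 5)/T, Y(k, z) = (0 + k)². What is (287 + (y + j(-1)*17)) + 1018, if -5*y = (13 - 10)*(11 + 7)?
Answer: 6386/5 ≈ 1277.2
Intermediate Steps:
y = -54/5 (y = -(13 - 10)*(11 + 7)/5 = -3*18/5 = -⅕*54 = -54/5 ≈ -10.800)
Y(k, z) = k²
j(T) = T (j(T) = T²/T = T)
(287 + (y + j(-1)*17)) + 1018 = (287 + (-54/5 - 1*17)) + 1018 = (287 + (-54/5 - 17)) + 1018 = (287 - 139/5) + 1018 = 1296/5 + 1018 = 6386/5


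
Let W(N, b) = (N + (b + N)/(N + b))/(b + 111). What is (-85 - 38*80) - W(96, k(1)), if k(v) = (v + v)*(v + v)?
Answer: -359472/115 ≈ -3125.8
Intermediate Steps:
k(v) = 4*v**2 (k(v) = (2*v)*(2*v) = 4*v**2)
W(N, b) = (1 + N)/(111 + b) (W(N, b) = (N + (N + b)/(N + b))/(111 + b) = (N + 1)/(111 + b) = (1 + N)/(111 + b))
(-85 - 38*80) - W(96, k(1)) = (-85 - 38*80) - (1 + 96)/(111 + 4*1**2) = (-85 - 3040) - 97/(111 + 4*1) = -3125 - 97/(111 + 4) = -3125 - 97/115 = -359472/115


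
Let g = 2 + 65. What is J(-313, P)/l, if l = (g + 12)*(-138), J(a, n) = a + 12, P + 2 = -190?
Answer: 301/10902 ≈ 0.027610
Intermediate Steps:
P = -192 (P = -2 - 190 = -192)
J(a, n) = 12 + a
g = 67
l = -10902 (l = (67 + 12)*(-138) = 79*(-138) = -10902)
J(-313, P)/l = (12 - 313)/(-10902) = -301*(-1/10902) = 301/10902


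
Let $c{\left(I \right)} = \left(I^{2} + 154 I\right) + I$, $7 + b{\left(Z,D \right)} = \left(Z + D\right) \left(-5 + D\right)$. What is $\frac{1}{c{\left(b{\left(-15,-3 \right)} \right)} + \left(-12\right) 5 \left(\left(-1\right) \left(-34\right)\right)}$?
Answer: $\frac{1}{37964} \approx 2.6341 \cdot 10^{-5}$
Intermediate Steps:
$b{\left(Z,D \right)} = -7 + \left(-5 + D\right) \left(D + Z\right)$ ($b{\left(Z,D \right)} = -7 + \left(Z + D\right) \left(-5 + D\right) = -7 + \left(D + Z\right) \left(-5 + D\right) = -7 + \left(-5 + D\right) \left(D + Z\right)$)
$c{\left(I \right)} = I^{2} + 155 I$
$\frac{1}{c{\left(b{\left(-15,-3 \right)} \right)} + \left(-12\right) 5 \left(\left(-1\right) \left(-34\right)\right)} = \frac{1}{\left(-7 + \left(-3\right)^{2} - -15 - -75 - -45\right) \left(155 - \left(-128 - 9\right)\right) + \left(-12\right) 5 \left(\left(-1\right) \left(-34\right)\right)} = \frac{1}{\left(-7 + 9 + 15 + 75 + 45\right) \left(155 + \left(-7 + 9 + 15 + 75 + 45\right)\right) - 2040} = \frac{1}{137 \left(155 + 137\right) - 2040} = \frac{1}{137 \cdot 292 - 2040} = \frac{1}{40004 - 2040} = \frac{1}{37964}$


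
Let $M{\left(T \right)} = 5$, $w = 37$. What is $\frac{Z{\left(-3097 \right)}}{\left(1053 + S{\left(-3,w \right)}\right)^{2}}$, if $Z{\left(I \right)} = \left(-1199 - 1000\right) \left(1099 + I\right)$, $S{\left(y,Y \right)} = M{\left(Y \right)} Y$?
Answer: $\frac{2196801}{766322} \approx 2.8667$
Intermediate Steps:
$S{\left(y,Y \right)} = 5 Y$
$Z{\left(I \right)} = -2416701 - 2199 I$ ($Z{\left(I \right)} = - 2199 \left(1099 + I\right) = -2416701 - 2199 I$)
$\frac{Z{\left(-3097 \right)}}{\left(1053 + S{\left(-3,w \right)}\right)^{2}} = \frac{-2416701 - -6810303}{\left(1053 + 5 \cdot 37\right)^{2}} = \frac{-2416701 + 6810303}{\left(1053 + 185\right)^{2}} = \frac{4393602}{1238^{2}} = \frac{4393602}{1532644} = 4393602 \cdot \frac{1}{1532644} = \frac{2196801}{766322}$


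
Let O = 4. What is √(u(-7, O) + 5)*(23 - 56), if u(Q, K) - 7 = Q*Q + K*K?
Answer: -33*√77 ≈ -289.57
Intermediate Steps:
u(Q, K) = 7 + K² + Q² (u(Q, K) = 7 + (Q*Q + K*K) = 7 + (Q² + K²) = 7 + (K² + Q²) = 7 + K² + Q²)
√(u(-7, O) + 5)*(23 - 56) = √((7 + 4² + (-7)²) + 5)*(23 - 56) = √((7 + 16 + 49) + 5)*(-33) = √(72 + 5)*(-33) = √77*(-33) = -33*√77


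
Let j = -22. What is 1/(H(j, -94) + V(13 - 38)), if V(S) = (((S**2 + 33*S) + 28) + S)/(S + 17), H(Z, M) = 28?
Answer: 8/421 ≈ 0.019002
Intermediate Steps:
V(S) = (28 + S**2 + 34*S)/(17 + S) (V(S) = ((28 + S**2 + 33*S) + S)/(17 + S) = (28 + S**2 + 34*S)/(17 + S))
1/(H(j, -94) + V(13 - 38)) = 1/(28 + (28 + (13 - 38)**2 + 34*(13 - 38))/(17 + (13 - 38))) = 1/(28 + (28 + (-25)**2 + 34*(-25))/(17 - 25)) = 1/(28 + (28 + 625 - 850)/(-8)) = 1/(28 - 1/8*(-197)) = 1/(28 + 197/8) = 1/(421/8) = 8/421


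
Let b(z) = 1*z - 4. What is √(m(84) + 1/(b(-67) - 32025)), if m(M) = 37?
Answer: √2382227306/8024 ≈ 6.0828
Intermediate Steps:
b(z) = -4 + z (b(z) = z - 4 = -4 + z)
√(m(84) + 1/(b(-67) - 32025)) = √(37 + 1/((-4 - 67) - 32025)) = √(37 + 1/(-71 - 32025)) = √(37 + 1/(-32096)) = √(37 - 1/32096) = √(1187551/32096) = √2382227306/8024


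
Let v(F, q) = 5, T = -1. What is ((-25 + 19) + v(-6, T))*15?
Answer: -15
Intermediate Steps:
((-25 + 19) + v(-6, T))*15 = ((-25 + 19) + 5)*15 = (-6 + 5)*15 = -1*15 = -15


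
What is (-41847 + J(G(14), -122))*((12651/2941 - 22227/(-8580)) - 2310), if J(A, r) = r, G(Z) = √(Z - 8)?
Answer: 813025099376999/8411260 ≈ 9.6659e+7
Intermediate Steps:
G(Z) = √(-8 + Z)
(-41847 + J(G(14), -122))*((12651/2941 - 22227/(-8580)) - 2310) = (-41847 - 122)*((12651/2941 - 22227/(-8580)) - 2310) = -41969*((12651*(1/2941) - 22227*(-1/8580)) - 2310) = -41969*((12651/2941 + 7409/2860) - 2310) = -41969*(57971729/8411260 - 2310) = -41969*(-19372038871/8411260) = 813025099376999/8411260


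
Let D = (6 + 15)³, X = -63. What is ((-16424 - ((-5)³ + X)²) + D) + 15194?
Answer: -27313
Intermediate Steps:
D = 9261 (D = 21³ = 9261)
((-16424 - ((-5)³ + X)²) + D) + 15194 = ((-16424 - ((-5)³ - 63)²) + 9261) + 15194 = ((-16424 - (-125 - 63)²) + 9261) + 15194 = ((-16424 - 1*(-188)²) + 9261) + 15194 = ((-16424 - 1*35344) + 9261) + 15194 = ((-16424 - 35344) + 9261) + 15194 = (-51768 + 9261) + 15194 = -42507 + 15194 = -27313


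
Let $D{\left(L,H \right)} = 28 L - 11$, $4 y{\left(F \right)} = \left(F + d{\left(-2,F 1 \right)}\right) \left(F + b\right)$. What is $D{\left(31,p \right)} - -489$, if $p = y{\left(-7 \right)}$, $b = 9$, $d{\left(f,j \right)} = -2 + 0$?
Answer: $1346$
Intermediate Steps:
$d{\left(f,j \right)} = -2$
$y{\left(F \right)} = \frac{\left(-2 + F\right) \left(9 + F\right)}{4}$ ($y{\left(F \right)} = \frac{\left(F - 2\right) \left(F + 9\right)}{4} = \frac{\left(-2 + F\right) \left(9 + F\right)}{4}$)
$p = - \frac{9}{2}$ ($p = - \frac{9}{2} + \frac{\left(-7\right)^{2}}{4} + \frac{7}{4} \left(-7\right) = - \frac{9}{2} + \frac{1}{4} \cdot 49 - \frac{49}{4} = - \frac{9}{2} + \frac{49}{4} - \frac{49}{4} = - \frac{9}{2} \approx -4.5$)
$D{\left(L,H \right)} = -11 + 28 L$
$D{\left(31,p \right)} - -489 = \left(-11 + 28 \cdot 31\right) - -489 = \left(-11 + 868\right) + 489 = 857 + 489 = 1346$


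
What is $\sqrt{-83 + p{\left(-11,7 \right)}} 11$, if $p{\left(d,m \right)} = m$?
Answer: $22 i \sqrt{19} \approx 95.896 i$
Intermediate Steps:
$\sqrt{-83 + p{\left(-11,7 \right)}} 11 = \sqrt{-83 + 7} \cdot 11 = \sqrt{-76} \cdot 11 = 2 i \sqrt{19} \cdot 11 = 22 i \sqrt{19}$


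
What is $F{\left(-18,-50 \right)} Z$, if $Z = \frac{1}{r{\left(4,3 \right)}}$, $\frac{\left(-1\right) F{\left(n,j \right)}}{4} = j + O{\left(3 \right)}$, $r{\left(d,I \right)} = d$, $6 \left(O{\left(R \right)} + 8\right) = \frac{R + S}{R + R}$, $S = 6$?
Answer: $\frac{231}{4} \approx 57.75$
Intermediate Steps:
$O{\left(R \right)} = -8 + \frac{6 + R}{12 R}$ ($O{\left(R \right)} = -8 + \frac{\left(R + 6\right) \frac{1}{R + R}}{6} = -8 + \frac{\left(6 + R\right) \frac{1}{2 R}}{6} = -8 + \frac{\frac{1}{2} \frac{1}{R} \left(6 + R\right)}{6} = -8 + \frac{6 + R}{12 R}$)
$F{\left(n,j \right)} = 31 - 4 j$ ($F{\left(n,j \right)} = - 4 \left(j + \frac{6 - 285}{12 \cdot 3}\right) = - 4 \left(j + \frac{1}{12} \cdot \frac{1}{3} \left(6 - 285\right)\right) = - 4 \left(j + \frac{1}{12} \cdot \frac{1}{3} \left(-279\right)\right) = - 4 \left(j - \frac{31}{4}\right) = - 4 \left(- \frac{31}{4} + j\right) = 31 - 4 j$)
$Z = \frac{1}{4} \approx 0.25$
$F{\left(-18,-50 \right)} Z = \left(31 - -200\right) \frac{1}{4} = \left(31 + 200\right) \frac{1}{4} = 231 \cdot \frac{1}{4} = \frac{231}{4}$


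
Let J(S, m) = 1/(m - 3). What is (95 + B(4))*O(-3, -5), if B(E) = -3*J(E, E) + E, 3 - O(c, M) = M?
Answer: 768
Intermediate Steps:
O(c, M) = 3 - M
J(S, m) = 1/(-3 + m)
B(E) = E - 3/(-3 + E) (B(E) = -3/(-3 + E) + E = E - 3/(-3 + E))
(95 + B(4))*O(-3, -5) = (95 + (-3 + 4*(-3 + 4))/(-3 + 4))*(3 - 1*(-5)) = (95 + (-3 + 4*1)/1)*(3 + 5) = (95 + 1*(-3 + 4))*8 = (95 + 1*1)*8 = (95 + 1)*8 = 96*8 = 768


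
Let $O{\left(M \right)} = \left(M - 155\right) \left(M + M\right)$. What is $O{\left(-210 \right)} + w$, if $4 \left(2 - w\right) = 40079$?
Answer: $\frac{573129}{4} \approx 1.4328 \cdot 10^{5}$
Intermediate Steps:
$O{\left(M \right)} = 2 M \left(-155 + M\right)$ ($O{\left(M \right)} = \left(-155 + M\right) 2 M = 2 M \left(-155 + M\right)$)
$w = - \frac{40071}{4}$ ($w = 2 - \frac{40079}{4} = - \frac{40071}{4} \approx -10018.0$)
$O{\left(-210 \right)} + w = 2 \left(-210\right) \left(-155 - 210\right) - \frac{40071}{4} = 2 \left(-210\right) \left(-365\right) - \frac{40071}{4} = 153300 - \frac{40071}{4} = \frac{573129}{4}$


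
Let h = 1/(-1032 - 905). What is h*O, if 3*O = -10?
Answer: 10/5811 ≈ 0.0017209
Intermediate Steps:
O = -10/3 (O = (1/3)*(-10) = -10/3 ≈ -3.3333)
h = -1/1937 (h = 1/(-1937) = -1/1937 ≈ -0.00051626)
h*O = -1/1937*(-10/3) = 10/5811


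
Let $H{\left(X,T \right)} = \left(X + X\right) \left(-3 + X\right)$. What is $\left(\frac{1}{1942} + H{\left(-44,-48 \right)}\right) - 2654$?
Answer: $\frac{2878045}{1942} \approx 1482.0$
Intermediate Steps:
$H{\left(X,T \right)} = 2 X \left(-3 + X\right)$
$\left(\frac{1}{1942} + H{\left(-44,-48 \right)}\right) - 2654 = \left(\frac{1}{1942} + 2 \left(-44\right) \left(-3 - 44\right)\right) - 2654 = \left(\frac{1}{1942} + 2 \left(-44\right) \left(-47\right)\right) - 2654 = \left(\frac{1}{1942} + 4136\right) - 2654 = \frac{8032113}{1942} - 2654 = \frac{2878045}{1942}$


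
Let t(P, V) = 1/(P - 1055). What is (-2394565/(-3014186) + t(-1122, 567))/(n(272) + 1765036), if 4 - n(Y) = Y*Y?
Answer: 744279117/1585215926649376 ≈ 4.6951e-7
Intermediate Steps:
t(P, V) = 1/(-1055 + P)
n(Y) = 4 - Y² (n(Y) = 4 - Y*Y = 4 - Y²)
(-2394565/(-3014186) + t(-1122, 567))/(n(272) + 1765036) = (-2394565/(-3014186) + 1/(-1055 - 1122))/((4 - 1*272²) + 1765036) = (-2394565*(-1/3014186) + 1/(-2177))/((4 - 1*73984) + 1765036) = (2394565/3014186 - 1/2177)/((4 - 73984) + 1765036) = 744279117/(937411846*(-73980 + 1765036)) = (744279117/937411846)/1691056 = (744279117/937411846)*(1/1691056) = 744279117/1585215926649376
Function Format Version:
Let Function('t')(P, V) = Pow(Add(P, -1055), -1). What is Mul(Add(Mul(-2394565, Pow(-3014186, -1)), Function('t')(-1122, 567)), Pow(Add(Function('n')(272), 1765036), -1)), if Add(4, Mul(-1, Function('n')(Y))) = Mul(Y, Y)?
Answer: Rational(744279117, 1585215926649376) ≈ 4.6951e-7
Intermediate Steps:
Function('t')(P, V) = Pow(Add(-1055, P), -1)
Function('n')(Y) = Add(4, Mul(-1, Pow(Y, 2))) (Function('n')(Y) = Add(4, Mul(-1, Mul(Y, Y))) = Add(4, Mul(-1, Pow(Y, 2))))
Mul(Add(Mul(-2394565, Pow(-3014186, -1)), Function('t')(-1122, 567)), Pow(Add(Function('n')(272), 1765036), -1)) = Mul(Add(Mul(-2394565, Pow(-3014186, -1)), Pow(Add(-1055, -1122), -1)), Pow(Add(Add(4, Mul(-1, Pow(272, 2))), 1765036), -1)) = Mul(Add(Mul(-2394565, Rational(-1, 3014186)), Pow(-2177, -1)), Pow(Add(Add(4, Mul(-1, 73984)), 1765036), -1)) = Mul(Add(Rational(2394565, 3014186), Rational(-1, 2177)), Pow(Add(Add(4, -73984), 1765036), -1)) = Mul(Rational(744279117, 937411846), Pow(Add(-73980, 1765036), -1)) = Mul(Rational(744279117, 937411846), Pow(1691056, -1)) = Mul(Rational(744279117, 937411846), Rational(1, 1691056)) = Rational(744279117, 1585215926649376)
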